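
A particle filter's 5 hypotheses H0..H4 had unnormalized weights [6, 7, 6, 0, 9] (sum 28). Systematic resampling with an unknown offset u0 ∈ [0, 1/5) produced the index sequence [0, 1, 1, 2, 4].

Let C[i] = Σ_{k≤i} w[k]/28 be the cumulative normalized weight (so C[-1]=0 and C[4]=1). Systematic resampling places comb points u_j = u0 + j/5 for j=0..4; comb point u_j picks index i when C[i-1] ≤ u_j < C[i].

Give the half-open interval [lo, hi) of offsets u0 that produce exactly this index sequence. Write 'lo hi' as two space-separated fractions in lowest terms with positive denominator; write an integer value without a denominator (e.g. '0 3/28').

C = [3/14, 13/28, 19/28, 19/28, 1]
j=0 picked index 0: u0 ∈ [0, 3/14)
j=1 picked index 1: u0 ∈ [1/70, 37/140)
j=2 picked index 1: u0 ∈ [-13/70, 9/140)
j=3 picked index 2: u0 ∈ [-19/140, 11/140)
j=4 picked index 4: u0 ∈ [-17/140, 1/5)
intersection: [1/70, 9/140)

1/70 9/140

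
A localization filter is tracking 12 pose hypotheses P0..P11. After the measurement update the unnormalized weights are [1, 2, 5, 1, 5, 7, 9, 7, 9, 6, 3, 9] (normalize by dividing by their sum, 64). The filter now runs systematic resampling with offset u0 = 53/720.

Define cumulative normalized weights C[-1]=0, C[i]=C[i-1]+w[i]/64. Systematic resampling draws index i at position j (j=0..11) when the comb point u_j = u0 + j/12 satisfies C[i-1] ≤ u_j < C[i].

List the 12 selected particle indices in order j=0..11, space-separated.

2 4 5 5 6 7 7 8 9 10 11 11

C = [1/64, 3/64, 1/8, 9/64, 7/32, 21/64, 15/32, 37/64, 23/32, 13/16, 55/64, 1]
j=0: u_0=53/720 ∈ [3/64, 1/8) → index 2
j=1: u_1=113/720 ∈ [9/64, 7/32) → index 4
j=2: u_2=173/720 ∈ [7/32, 21/64) → index 5
j=3: u_3=233/720 ∈ [7/32, 21/64) → index 5
j=4: u_4=293/720 ∈ [21/64, 15/32) → index 6
j=5: u_5=353/720 ∈ [15/32, 37/64) → index 7
j=6: u_6=413/720 ∈ [15/32, 37/64) → index 7
j=7: u_7=473/720 ∈ [37/64, 23/32) → index 8
j=8: u_8=533/720 ∈ [23/32, 13/16) → index 9
j=9: u_9=593/720 ∈ [13/16, 55/64) → index 10
j=10: u_10=653/720 ∈ [55/64, 1) → index 11
j=11: u_11=713/720 ∈ [55/64, 1) → index 11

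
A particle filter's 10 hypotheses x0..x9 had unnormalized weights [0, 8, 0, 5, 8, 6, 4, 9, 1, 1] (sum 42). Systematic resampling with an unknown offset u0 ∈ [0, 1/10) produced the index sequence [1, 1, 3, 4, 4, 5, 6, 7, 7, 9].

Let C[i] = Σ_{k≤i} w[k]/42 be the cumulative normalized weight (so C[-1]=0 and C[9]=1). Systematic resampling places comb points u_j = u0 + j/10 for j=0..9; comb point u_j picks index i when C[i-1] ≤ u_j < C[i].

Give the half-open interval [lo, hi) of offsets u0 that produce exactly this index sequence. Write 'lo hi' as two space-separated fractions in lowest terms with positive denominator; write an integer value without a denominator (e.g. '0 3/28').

C = [0, 4/21, 4/21, 13/42, 1/2, 9/14, 31/42, 20/21, 41/42, 1]
j=0 picked index 1: u0 ∈ [0, 4/21)
j=1 picked index 1: u0 ∈ [-1/10, 19/210)
j=2 picked index 3: u0 ∈ [-1/105, 23/210)
j=3 picked index 4: u0 ∈ [1/105, 1/5)
j=4 picked index 4: u0 ∈ [-19/210, 1/10)
j=5 picked index 5: u0 ∈ [0, 1/7)
j=6 picked index 6: u0 ∈ [3/70, 29/210)
j=7 picked index 7: u0 ∈ [4/105, 53/210)
j=8 picked index 7: u0 ∈ [-13/210, 16/105)
j=9 picked index 9: u0 ∈ [8/105, 1/10)
intersection: [8/105, 19/210)

8/105 19/210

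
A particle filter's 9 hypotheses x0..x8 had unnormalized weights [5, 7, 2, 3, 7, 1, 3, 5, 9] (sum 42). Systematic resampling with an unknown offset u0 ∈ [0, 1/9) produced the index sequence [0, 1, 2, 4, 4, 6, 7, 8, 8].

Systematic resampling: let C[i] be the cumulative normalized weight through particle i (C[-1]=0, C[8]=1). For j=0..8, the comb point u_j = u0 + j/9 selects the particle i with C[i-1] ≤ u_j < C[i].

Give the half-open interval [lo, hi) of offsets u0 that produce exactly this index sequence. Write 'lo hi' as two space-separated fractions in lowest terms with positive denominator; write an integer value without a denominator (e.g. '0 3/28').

1/14 1/9

C = [5/42, 2/7, 1/3, 17/42, 4/7, 25/42, 2/3, 11/14, 1]
j=0 picked index 0: u0 ∈ [0, 5/42)
j=1 picked index 1: u0 ∈ [1/126, 11/63)
j=2 picked index 2: u0 ∈ [4/63, 1/9)
j=3 picked index 4: u0 ∈ [1/14, 5/21)
j=4 picked index 4: u0 ∈ [-5/126, 8/63)
j=5 picked index 6: u0 ∈ [5/126, 1/9)
j=6 picked index 7: u0 ∈ [0, 5/42)
j=7 picked index 8: u0 ∈ [1/126, 2/9)
j=8 picked index 8: u0 ∈ [-13/126, 1/9)
intersection: [1/14, 1/9)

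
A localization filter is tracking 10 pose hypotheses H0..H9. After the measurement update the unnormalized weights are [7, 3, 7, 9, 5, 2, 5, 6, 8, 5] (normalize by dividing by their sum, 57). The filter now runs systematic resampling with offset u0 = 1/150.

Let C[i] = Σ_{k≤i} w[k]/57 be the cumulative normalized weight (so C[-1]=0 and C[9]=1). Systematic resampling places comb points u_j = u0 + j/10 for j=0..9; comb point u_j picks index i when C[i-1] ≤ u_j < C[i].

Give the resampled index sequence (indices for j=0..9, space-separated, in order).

C = [7/57, 10/57, 17/57, 26/57, 31/57, 11/19, 2/3, 44/57, 52/57, 1]
j=0: u_0=1/150 ∈ [0, 7/57) → index 0
j=1: u_1=8/75 ∈ [0, 7/57) → index 0
j=2: u_2=31/150 ∈ [10/57, 17/57) → index 2
j=3: u_3=23/75 ∈ [17/57, 26/57) → index 3
j=4: u_4=61/150 ∈ [17/57, 26/57) → index 3
j=5: u_5=38/75 ∈ [26/57, 31/57) → index 4
j=6: u_6=91/150 ∈ [11/19, 2/3) → index 6
j=7: u_7=53/75 ∈ [2/3, 44/57) → index 7
j=8: u_8=121/150 ∈ [44/57, 52/57) → index 8
j=9: u_9=68/75 ∈ [44/57, 52/57) → index 8

0 0 2 3 3 4 6 7 8 8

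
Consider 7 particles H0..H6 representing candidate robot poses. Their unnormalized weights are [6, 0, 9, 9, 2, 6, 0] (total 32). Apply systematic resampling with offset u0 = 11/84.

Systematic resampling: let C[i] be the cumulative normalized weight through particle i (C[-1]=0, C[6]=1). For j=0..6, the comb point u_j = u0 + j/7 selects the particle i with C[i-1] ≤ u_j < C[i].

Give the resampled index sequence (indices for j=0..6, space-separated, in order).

C = [3/16, 3/16, 15/32, 3/4, 13/16, 1, 1]
j=0: u_0=11/84 ∈ [0, 3/16) → index 0
j=1: u_1=23/84 ∈ [3/16, 15/32) → index 2
j=2: u_2=5/12 ∈ [3/16, 15/32) → index 2
j=3: u_3=47/84 ∈ [15/32, 3/4) → index 3
j=4: u_4=59/84 ∈ [15/32, 3/4) → index 3
j=5: u_5=71/84 ∈ [13/16, 1) → index 5
j=6: u_6=83/84 ∈ [13/16, 1) → index 5

0 2 2 3 3 5 5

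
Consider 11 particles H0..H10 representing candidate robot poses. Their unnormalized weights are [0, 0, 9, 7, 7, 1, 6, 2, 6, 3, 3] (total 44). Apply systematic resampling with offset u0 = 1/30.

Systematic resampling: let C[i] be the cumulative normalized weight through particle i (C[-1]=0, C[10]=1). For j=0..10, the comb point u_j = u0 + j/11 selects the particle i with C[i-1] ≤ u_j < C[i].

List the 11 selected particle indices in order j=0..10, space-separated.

C = [0, 0, 9/44, 4/11, 23/44, 6/11, 15/22, 8/11, 19/22, 41/44, 1]
j=0: u_0=1/30 ∈ [0, 9/44) → index 2
j=1: u_1=41/330 ∈ [0, 9/44) → index 2
j=2: u_2=71/330 ∈ [9/44, 4/11) → index 3
j=3: u_3=101/330 ∈ [9/44, 4/11) → index 3
j=4: u_4=131/330 ∈ [4/11, 23/44) → index 4
j=5: u_5=161/330 ∈ [4/11, 23/44) → index 4
j=6: u_6=191/330 ∈ [6/11, 15/22) → index 6
j=7: u_7=221/330 ∈ [6/11, 15/22) → index 6
j=8: u_8=251/330 ∈ [8/11, 19/22) → index 8
j=9: u_9=281/330 ∈ [8/11, 19/22) → index 8
j=10: u_10=311/330 ∈ [41/44, 1) → index 10

2 2 3 3 4 4 6 6 8 8 10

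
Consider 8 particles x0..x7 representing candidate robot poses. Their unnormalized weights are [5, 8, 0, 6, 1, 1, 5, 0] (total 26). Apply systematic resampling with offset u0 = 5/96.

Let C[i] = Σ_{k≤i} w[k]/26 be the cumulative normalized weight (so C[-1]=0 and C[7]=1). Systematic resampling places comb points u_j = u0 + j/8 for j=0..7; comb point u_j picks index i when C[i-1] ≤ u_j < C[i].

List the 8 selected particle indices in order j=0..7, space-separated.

C = [5/26, 1/2, 1/2, 19/26, 10/13, 21/26, 1, 1]
j=0: u_0=5/96 ∈ [0, 5/26) → index 0
j=1: u_1=17/96 ∈ [0, 5/26) → index 0
j=2: u_2=29/96 ∈ [5/26, 1/2) → index 1
j=3: u_3=41/96 ∈ [5/26, 1/2) → index 1
j=4: u_4=53/96 ∈ [1/2, 19/26) → index 3
j=5: u_5=65/96 ∈ [1/2, 19/26) → index 3
j=6: u_6=77/96 ∈ [10/13, 21/26) → index 5
j=7: u_7=89/96 ∈ [21/26, 1) → index 6

0 0 1 1 3 3 5 6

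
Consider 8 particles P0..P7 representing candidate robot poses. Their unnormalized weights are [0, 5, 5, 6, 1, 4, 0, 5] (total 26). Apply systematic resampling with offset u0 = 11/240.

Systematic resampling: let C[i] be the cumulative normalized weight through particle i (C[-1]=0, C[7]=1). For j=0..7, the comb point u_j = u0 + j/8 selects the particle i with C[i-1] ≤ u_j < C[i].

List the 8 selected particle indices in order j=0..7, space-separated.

1 1 2 3 3 5 5 7

C = [0, 5/26, 5/13, 8/13, 17/26, 21/26, 21/26, 1]
j=0: u_0=11/240 ∈ [0, 5/26) → index 1
j=1: u_1=41/240 ∈ [0, 5/26) → index 1
j=2: u_2=71/240 ∈ [5/26, 5/13) → index 2
j=3: u_3=101/240 ∈ [5/13, 8/13) → index 3
j=4: u_4=131/240 ∈ [5/13, 8/13) → index 3
j=5: u_5=161/240 ∈ [17/26, 21/26) → index 5
j=6: u_6=191/240 ∈ [17/26, 21/26) → index 5
j=7: u_7=221/240 ∈ [21/26, 1) → index 7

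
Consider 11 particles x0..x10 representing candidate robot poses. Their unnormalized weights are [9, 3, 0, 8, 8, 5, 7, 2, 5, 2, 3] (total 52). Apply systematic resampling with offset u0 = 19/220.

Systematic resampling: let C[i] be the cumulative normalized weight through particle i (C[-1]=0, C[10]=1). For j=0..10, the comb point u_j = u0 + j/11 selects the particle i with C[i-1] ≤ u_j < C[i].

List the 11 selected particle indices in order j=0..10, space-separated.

0 1 3 3 4 5 5 6 8 9 10

C = [9/52, 3/13, 3/13, 5/13, 7/13, 33/52, 10/13, 21/26, 47/52, 49/52, 1]
j=0: u_0=19/220 ∈ [0, 9/52) → index 0
j=1: u_1=39/220 ∈ [9/52, 3/13) → index 1
j=2: u_2=59/220 ∈ [3/13, 5/13) → index 3
j=3: u_3=79/220 ∈ [3/13, 5/13) → index 3
j=4: u_4=9/20 ∈ [5/13, 7/13) → index 4
j=5: u_5=119/220 ∈ [7/13, 33/52) → index 5
j=6: u_6=139/220 ∈ [7/13, 33/52) → index 5
j=7: u_7=159/220 ∈ [33/52, 10/13) → index 6
j=8: u_8=179/220 ∈ [21/26, 47/52) → index 8
j=9: u_9=199/220 ∈ [47/52, 49/52) → index 9
j=10: u_10=219/220 ∈ [49/52, 1) → index 10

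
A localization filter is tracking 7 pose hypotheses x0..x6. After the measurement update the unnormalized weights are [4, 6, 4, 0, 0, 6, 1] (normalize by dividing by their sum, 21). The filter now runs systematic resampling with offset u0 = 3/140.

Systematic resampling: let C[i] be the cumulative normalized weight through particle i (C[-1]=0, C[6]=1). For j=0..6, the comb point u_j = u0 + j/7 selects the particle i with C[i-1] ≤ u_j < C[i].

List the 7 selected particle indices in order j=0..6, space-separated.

0 0 1 1 2 5 5

C = [4/21, 10/21, 2/3, 2/3, 2/3, 20/21, 1]
j=0: u_0=3/140 ∈ [0, 4/21) → index 0
j=1: u_1=23/140 ∈ [0, 4/21) → index 0
j=2: u_2=43/140 ∈ [4/21, 10/21) → index 1
j=3: u_3=9/20 ∈ [4/21, 10/21) → index 1
j=4: u_4=83/140 ∈ [10/21, 2/3) → index 2
j=5: u_5=103/140 ∈ [2/3, 20/21) → index 5
j=6: u_6=123/140 ∈ [2/3, 20/21) → index 5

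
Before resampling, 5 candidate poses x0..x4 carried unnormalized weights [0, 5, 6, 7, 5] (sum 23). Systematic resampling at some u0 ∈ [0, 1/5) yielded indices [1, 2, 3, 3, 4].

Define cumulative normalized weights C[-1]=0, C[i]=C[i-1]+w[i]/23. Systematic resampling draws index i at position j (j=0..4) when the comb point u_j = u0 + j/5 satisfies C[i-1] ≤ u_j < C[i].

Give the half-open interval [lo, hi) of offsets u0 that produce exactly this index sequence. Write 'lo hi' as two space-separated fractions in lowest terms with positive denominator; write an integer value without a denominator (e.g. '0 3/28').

9/115 21/115

C = [0, 5/23, 11/23, 18/23, 1]
j=0 picked index 1: u0 ∈ [0, 5/23)
j=1 picked index 2: u0 ∈ [2/115, 32/115)
j=2 picked index 3: u0 ∈ [9/115, 44/115)
j=3 picked index 3: u0 ∈ [-14/115, 21/115)
j=4 picked index 4: u0 ∈ [-2/115, 1/5)
intersection: [9/115, 21/115)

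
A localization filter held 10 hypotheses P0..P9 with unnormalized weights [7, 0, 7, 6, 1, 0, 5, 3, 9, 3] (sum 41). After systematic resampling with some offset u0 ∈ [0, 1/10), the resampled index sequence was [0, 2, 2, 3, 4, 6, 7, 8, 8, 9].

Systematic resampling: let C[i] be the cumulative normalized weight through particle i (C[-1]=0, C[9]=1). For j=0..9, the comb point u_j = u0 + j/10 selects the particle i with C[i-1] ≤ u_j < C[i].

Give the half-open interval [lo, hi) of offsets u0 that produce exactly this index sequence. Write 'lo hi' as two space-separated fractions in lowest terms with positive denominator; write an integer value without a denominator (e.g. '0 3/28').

C = [7/41, 7/41, 14/41, 20/41, 21/41, 21/41, 26/41, 29/41, 38/41, 1]
j=0 picked index 0: u0 ∈ [0, 7/41)
j=1 picked index 2: u0 ∈ [29/410, 99/410)
j=2 picked index 2: u0 ∈ [-6/205, 29/205)
j=3 picked index 3: u0 ∈ [17/410, 77/410)
j=4 picked index 4: u0 ∈ [18/205, 23/205)
j=5 picked index 6: u0 ∈ [1/82, 11/82)
j=6 picked index 7: u0 ∈ [7/205, 22/205)
j=7 picked index 8: u0 ∈ [3/410, 93/410)
j=8 picked index 8: u0 ∈ [-19/205, 26/205)
j=9 picked index 9: u0 ∈ [11/410, 1/10)
intersection: [18/205, 1/10)

18/205 1/10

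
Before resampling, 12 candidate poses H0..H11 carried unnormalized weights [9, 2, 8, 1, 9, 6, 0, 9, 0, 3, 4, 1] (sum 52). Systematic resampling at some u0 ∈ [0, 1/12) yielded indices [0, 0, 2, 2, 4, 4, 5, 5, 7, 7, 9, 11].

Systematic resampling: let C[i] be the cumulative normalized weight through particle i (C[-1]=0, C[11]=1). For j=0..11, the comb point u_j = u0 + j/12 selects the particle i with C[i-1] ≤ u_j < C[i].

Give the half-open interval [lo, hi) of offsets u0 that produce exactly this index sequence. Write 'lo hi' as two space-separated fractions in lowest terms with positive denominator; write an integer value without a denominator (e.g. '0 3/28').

5/78 11/156

C = [9/52, 11/52, 19/52, 5/13, 29/52, 35/52, 35/52, 11/13, 11/13, 47/52, 51/52, 1]
j=0 picked index 0: u0 ∈ [0, 9/52)
j=1 picked index 0: u0 ∈ [-1/12, 7/78)
j=2 picked index 2: u0 ∈ [7/156, 31/156)
j=3 picked index 2: u0 ∈ [-1/26, 3/26)
j=4 picked index 4: u0 ∈ [2/39, 35/156)
j=5 picked index 4: u0 ∈ [-5/156, 11/78)
j=6 picked index 5: u0 ∈ [3/52, 9/52)
j=7 picked index 5: u0 ∈ [-1/39, 7/78)
j=8 picked index 7: u0 ∈ [1/156, 7/39)
j=9 picked index 7: u0 ∈ [-1/13, 5/52)
j=10 picked index 9: u0 ∈ [1/78, 11/156)
j=11 picked index 11: u0 ∈ [5/78, 1/12)
intersection: [5/78, 11/156)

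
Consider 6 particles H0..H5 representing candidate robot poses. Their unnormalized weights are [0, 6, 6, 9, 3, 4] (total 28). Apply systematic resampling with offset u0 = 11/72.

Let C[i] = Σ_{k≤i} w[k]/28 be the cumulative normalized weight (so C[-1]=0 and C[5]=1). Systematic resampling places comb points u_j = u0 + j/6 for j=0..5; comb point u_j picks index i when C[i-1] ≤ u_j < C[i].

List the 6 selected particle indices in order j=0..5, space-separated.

C = [0, 3/14, 3/7, 3/4, 6/7, 1]
j=0: u_0=11/72 ∈ [0, 3/14) → index 1
j=1: u_1=23/72 ∈ [3/14, 3/7) → index 2
j=2: u_2=35/72 ∈ [3/7, 3/4) → index 3
j=3: u_3=47/72 ∈ [3/7, 3/4) → index 3
j=4: u_4=59/72 ∈ [3/4, 6/7) → index 4
j=5: u_5=71/72 ∈ [6/7, 1) → index 5

1 2 3 3 4 5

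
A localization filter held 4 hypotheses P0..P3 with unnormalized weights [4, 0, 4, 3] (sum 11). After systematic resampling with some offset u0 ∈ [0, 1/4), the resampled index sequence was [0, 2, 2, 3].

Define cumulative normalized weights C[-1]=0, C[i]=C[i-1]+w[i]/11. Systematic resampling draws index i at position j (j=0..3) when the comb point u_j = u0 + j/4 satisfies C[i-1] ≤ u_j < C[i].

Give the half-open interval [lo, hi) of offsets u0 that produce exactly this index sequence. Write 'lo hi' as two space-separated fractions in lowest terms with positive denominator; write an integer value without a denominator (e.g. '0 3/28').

C = [4/11, 4/11, 8/11, 1]
j=0 picked index 0: u0 ∈ [0, 4/11)
j=1 picked index 2: u0 ∈ [5/44, 21/44)
j=2 picked index 2: u0 ∈ [-3/22, 5/22)
j=3 picked index 3: u0 ∈ [-1/44, 1/4)
intersection: [5/44, 5/22)

5/44 5/22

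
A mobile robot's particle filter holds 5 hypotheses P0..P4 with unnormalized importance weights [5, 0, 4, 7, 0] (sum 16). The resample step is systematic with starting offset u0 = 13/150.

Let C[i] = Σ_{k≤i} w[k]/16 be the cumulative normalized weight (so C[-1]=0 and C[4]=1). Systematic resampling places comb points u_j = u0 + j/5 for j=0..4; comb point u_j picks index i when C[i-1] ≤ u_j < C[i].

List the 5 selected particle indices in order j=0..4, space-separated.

C = [5/16, 5/16, 9/16, 1, 1]
j=0: u_0=13/150 ∈ [0, 5/16) → index 0
j=1: u_1=43/150 ∈ [0, 5/16) → index 0
j=2: u_2=73/150 ∈ [5/16, 9/16) → index 2
j=3: u_3=103/150 ∈ [9/16, 1) → index 3
j=4: u_4=133/150 ∈ [9/16, 1) → index 3

0 0 2 3 3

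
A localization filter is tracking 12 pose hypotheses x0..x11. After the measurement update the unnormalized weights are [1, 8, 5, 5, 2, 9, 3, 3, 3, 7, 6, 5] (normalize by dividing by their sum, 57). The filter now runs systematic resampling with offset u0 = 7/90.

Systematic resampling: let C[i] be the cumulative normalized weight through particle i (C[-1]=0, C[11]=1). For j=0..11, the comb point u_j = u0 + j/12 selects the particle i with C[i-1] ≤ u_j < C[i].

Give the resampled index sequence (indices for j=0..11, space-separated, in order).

1 2 2 3 5 5 6 8 9 10 10 11

C = [1/57, 3/19, 14/57, 1/3, 7/19, 10/19, 11/19, 12/19, 13/19, 46/57, 52/57, 1]
j=0: u_0=7/90 ∈ [1/57, 3/19) → index 1
j=1: u_1=29/180 ∈ [3/19, 14/57) → index 2
j=2: u_2=11/45 ∈ [3/19, 14/57) → index 2
j=3: u_3=59/180 ∈ [14/57, 1/3) → index 3
j=4: u_4=37/90 ∈ [7/19, 10/19) → index 5
j=5: u_5=89/180 ∈ [7/19, 10/19) → index 5
j=6: u_6=26/45 ∈ [10/19, 11/19) → index 6
j=7: u_7=119/180 ∈ [12/19, 13/19) → index 8
j=8: u_8=67/90 ∈ [13/19, 46/57) → index 9
j=9: u_9=149/180 ∈ [46/57, 52/57) → index 10
j=10: u_10=41/45 ∈ [46/57, 52/57) → index 10
j=11: u_11=179/180 ∈ [52/57, 1) → index 11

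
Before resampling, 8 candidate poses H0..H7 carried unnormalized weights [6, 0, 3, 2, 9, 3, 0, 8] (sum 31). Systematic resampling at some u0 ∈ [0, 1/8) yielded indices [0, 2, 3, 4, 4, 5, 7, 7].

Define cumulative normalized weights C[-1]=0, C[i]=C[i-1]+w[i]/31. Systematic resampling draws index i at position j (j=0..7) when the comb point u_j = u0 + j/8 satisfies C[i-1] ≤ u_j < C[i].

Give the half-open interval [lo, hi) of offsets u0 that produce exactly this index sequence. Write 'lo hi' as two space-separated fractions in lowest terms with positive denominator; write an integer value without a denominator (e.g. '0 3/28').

17/248 13/124

C = [6/31, 6/31, 9/31, 11/31, 20/31, 23/31, 23/31, 1]
j=0 picked index 0: u0 ∈ [0, 6/31)
j=1 picked index 2: u0 ∈ [17/248, 41/248)
j=2 picked index 3: u0 ∈ [5/124, 13/124)
j=3 picked index 4: u0 ∈ [-5/248, 67/248)
j=4 picked index 4: u0 ∈ [-9/62, 9/62)
j=5 picked index 5: u0 ∈ [5/248, 29/248)
j=6 picked index 7: u0 ∈ [-1/124, 1/4)
j=7 picked index 7: u0 ∈ [-33/248, 1/8)
intersection: [17/248, 13/124)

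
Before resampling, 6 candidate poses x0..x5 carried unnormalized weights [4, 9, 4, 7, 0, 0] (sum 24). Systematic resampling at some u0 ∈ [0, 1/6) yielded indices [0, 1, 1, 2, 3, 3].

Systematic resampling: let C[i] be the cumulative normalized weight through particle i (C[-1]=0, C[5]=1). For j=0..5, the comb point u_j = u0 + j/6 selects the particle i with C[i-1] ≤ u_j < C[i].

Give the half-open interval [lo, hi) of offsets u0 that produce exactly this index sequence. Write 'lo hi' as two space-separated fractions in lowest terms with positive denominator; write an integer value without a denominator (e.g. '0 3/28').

C = [1/6, 13/24, 17/24, 1, 1, 1]
j=0 picked index 0: u0 ∈ [0, 1/6)
j=1 picked index 1: u0 ∈ [0, 3/8)
j=2 picked index 1: u0 ∈ [-1/6, 5/24)
j=3 picked index 2: u0 ∈ [1/24, 5/24)
j=4 picked index 3: u0 ∈ [1/24, 1/3)
j=5 picked index 3: u0 ∈ [-1/8, 1/6)
intersection: [1/24, 1/6)

1/24 1/6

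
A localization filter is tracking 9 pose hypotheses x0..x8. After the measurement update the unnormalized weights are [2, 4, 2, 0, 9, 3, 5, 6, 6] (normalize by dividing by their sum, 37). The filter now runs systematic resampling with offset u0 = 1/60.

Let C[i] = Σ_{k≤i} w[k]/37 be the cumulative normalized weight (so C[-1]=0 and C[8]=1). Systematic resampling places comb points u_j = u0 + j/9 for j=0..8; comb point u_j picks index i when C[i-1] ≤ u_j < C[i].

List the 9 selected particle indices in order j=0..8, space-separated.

0 1 4 4 5 6 7 7 8

C = [2/37, 6/37, 8/37, 8/37, 17/37, 20/37, 25/37, 31/37, 1]
j=0: u_0=1/60 ∈ [0, 2/37) → index 0
j=1: u_1=23/180 ∈ [2/37, 6/37) → index 1
j=2: u_2=43/180 ∈ [8/37, 17/37) → index 4
j=3: u_3=7/20 ∈ [8/37, 17/37) → index 4
j=4: u_4=83/180 ∈ [17/37, 20/37) → index 5
j=5: u_5=103/180 ∈ [20/37, 25/37) → index 6
j=6: u_6=41/60 ∈ [25/37, 31/37) → index 7
j=7: u_7=143/180 ∈ [25/37, 31/37) → index 7
j=8: u_8=163/180 ∈ [31/37, 1) → index 8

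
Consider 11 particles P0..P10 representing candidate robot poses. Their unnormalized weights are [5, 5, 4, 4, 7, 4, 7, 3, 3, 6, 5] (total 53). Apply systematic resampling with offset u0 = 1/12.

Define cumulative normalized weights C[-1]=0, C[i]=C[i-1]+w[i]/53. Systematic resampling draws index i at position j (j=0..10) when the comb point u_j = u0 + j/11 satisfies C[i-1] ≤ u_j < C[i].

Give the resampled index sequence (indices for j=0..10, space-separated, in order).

C = [5/53, 10/53, 14/53, 18/53, 25/53, 29/53, 36/53, 39/53, 42/53, 48/53, 1]
j=0: u_0=1/12 ∈ [0, 5/53) → index 0
j=1: u_1=23/132 ∈ [5/53, 10/53) → index 1
j=2: u_2=35/132 ∈ [14/53, 18/53) → index 3
j=3: u_3=47/132 ∈ [18/53, 25/53) → index 4
j=4: u_4=59/132 ∈ [18/53, 25/53) → index 4
j=5: u_5=71/132 ∈ [25/53, 29/53) → index 5
j=6: u_6=83/132 ∈ [29/53, 36/53) → index 6
j=7: u_7=95/132 ∈ [36/53, 39/53) → index 7
j=8: u_8=107/132 ∈ [42/53, 48/53) → index 9
j=9: u_9=119/132 ∈ [42/53, 48/53) → index 9
j=10: u_10=131/132 ∈ [48/53, 1) → index 10

0 1 3 4 4 5 6 7 9 9 10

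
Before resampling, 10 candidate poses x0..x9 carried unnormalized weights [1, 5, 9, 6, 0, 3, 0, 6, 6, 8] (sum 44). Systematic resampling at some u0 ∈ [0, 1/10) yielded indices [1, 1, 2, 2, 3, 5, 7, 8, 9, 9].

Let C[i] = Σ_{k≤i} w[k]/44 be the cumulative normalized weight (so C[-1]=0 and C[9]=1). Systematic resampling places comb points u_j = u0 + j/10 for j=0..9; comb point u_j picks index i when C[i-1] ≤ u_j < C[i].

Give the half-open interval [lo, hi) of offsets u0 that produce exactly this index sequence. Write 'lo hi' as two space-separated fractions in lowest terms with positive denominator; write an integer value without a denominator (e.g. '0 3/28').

1/44 2/55

C = [1/44, 3/22, 15/44, 21/44, 21/44, 6/11, 6/11, 15/22, 9/11, 1]
j=0 picked index 1: u0 ∈ [1/44, 3/22)
j=1 picked index 1: u0 ∈ [-17/220, 2/55)
j=2 picked index 2: u0 ∈ [-7/110, 31/220)
j=3 picked index 2: u0 ∈ [-9/55, 9/220)
j=4 picked index 3: u0 ∈ [-13/220, 17/220)
j=5 picked index 5: u0 ∈ [-1/44, 1/22)
j=6 picked index 7: u0 ∈ [-3/55, 9/110)
j=7 picked index 8: u0 ∈ [-1/55, 13/110)
j=8 picked index 9: u0 ∈ [1/55, 1/5)
j=9 picked index 9: u0 ∈ [-9/110, 1/10)
intersection: [1/44, 2/55)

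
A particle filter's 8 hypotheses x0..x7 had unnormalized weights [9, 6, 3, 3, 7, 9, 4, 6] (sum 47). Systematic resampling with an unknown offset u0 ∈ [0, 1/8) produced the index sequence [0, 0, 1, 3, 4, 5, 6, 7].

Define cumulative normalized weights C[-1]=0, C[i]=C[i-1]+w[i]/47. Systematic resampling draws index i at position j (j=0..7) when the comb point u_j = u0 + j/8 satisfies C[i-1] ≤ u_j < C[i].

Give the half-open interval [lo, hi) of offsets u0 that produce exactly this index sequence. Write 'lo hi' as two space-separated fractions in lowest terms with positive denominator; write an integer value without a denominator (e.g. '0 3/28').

C = [9/47, 15/47, 18/47, 21/47, 28/47, 37/47, 41/47, 1]
j=0 picked index 0: u0 ∈ [0, 9/47)
j=1 picked index 0: u0 ∈ [-1/8, 25/376)
j=2 picked index 1: u0 ∈ [-11/188, 13/188)
j=3 picked index 3: u0 ∈ [3/376, 27/376)
j=4 picked index 4: u0 ∈ [-5/94, 9/94)
j=5 picked index 5: u0 ∈ [-11/376, 61/376)
j=6 picked index 6: u0 ∈ [7/188, 23/188)
j=7 picked index 7: u0 ∈ [-1/376, 1/8)
intersection: [7/188, 25/376)

7/188 25/376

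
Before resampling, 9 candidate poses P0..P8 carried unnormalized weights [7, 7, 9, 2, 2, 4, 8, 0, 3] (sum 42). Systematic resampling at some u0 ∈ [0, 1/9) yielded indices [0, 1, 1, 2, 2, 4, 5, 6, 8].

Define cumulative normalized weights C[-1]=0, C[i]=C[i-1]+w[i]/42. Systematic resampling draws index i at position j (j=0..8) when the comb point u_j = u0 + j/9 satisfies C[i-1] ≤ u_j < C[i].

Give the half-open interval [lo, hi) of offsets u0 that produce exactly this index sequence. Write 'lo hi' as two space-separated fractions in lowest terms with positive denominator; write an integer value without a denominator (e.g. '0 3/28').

1/18 1/14

C = [1/6, 1/3, 23/42, 25/42, 9/14, 31/42, 13/14, 13/14, 1]
j=0 picked index 0: u0 ∈ [0, 1/6)
j=1 picked index 1: u0 ∈ [1/18, 2/9)
j=2 picked index 1: u0 ∈ [-1/18, 1/9)
j=3 picked index 2: u0 ∈ [0, 3/14)
j=4 picked index 2: u0 ∈ [-1/9, 13/126)
j=5 picked index 4: u0 ∈ [5/126, 11/126)
j=6 picked index 5: u0 ∈ [-1/42, 1/14)
j=7 picked index 6: u0 ∈ [-5/126, 19/126)
j=8 picked index 8: u0 ∈ [5/126, 1/9)
intersection: [1/18, 1/14)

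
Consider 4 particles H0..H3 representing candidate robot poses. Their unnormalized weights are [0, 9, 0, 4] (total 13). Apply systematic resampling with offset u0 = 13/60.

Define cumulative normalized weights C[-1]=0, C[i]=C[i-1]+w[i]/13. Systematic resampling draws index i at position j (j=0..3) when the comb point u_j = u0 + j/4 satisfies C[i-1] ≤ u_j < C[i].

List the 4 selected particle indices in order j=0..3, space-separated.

C = [0, 9/13, 9/13, 1]
j=0: u_0=13/60 ∈ [0, 9/13) → index 1
j=1: u_1=7/15 ∈ [0, 9/13) → index 1
j=2: u_2=43/60 ∈ [9/13, 1) → index 3
j=3: u_3=29/30 ∈ [9/13, 1) → index 3

1 1 3 3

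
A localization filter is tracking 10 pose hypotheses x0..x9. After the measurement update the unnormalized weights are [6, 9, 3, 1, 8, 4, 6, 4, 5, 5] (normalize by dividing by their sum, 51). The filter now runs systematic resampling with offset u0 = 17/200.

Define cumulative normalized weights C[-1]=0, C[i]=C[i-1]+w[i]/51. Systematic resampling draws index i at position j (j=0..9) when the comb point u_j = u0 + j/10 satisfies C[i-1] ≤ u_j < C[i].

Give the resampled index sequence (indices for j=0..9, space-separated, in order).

C = [2/17, 5/17, 6/17, 19/51, 9/17, 31/51, 37/51, 41/51, 46/51, 1]
j=0: u_0=17/200 ∈ [0, 2/17) → index 0
j=1: u_1=37/200 ∈ [2/17, 5/17) → index 1
j=2: u_2=57/200 ∈ [2/17, 5/17) → index 1
j=3: u_3=77/200 ∈ [19/51, 9/17) → index 4
j=4: u_4=97/200 ∈ [19/51, 9/17) → index 4
j=5: u_5=117/200 ∈ [9/17, 31/51) → index 5
j=6: u_6=137/200 ∈ [31/51, 37/51) → index 6
j=7: u_7=157/200 ∈ [37/51, 41/51) → index 7
j=8: u_8=177/200 ∈ [41/51, 46/51) → index 8
j=9: u_9=197/200 ∈ [46/51, 1) → index 9

0 1 1 4 4 5 6 7 8 9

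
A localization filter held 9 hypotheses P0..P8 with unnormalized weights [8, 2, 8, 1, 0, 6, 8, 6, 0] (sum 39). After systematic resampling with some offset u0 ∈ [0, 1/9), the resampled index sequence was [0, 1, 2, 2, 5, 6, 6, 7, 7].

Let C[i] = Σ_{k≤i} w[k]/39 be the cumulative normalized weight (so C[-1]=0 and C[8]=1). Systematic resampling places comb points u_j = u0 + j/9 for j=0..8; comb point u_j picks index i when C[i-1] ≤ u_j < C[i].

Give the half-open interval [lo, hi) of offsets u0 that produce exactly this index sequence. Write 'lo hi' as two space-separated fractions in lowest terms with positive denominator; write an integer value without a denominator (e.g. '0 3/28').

C = [8/39, 10/39, 6/13, 19/39, 19/39, 25/39, 11/13, 1, 1]
j=0 picked index 0: u0 ∈ [0, 8/39)
j=1 picked index 1: u0 ∈ [11/117, 17/117)
j=2 picked index 2: u0 ∈ [4/117, 28/117)
j=3 picked index 2: u0 ∈ [-1/13, 5/39)
j=4 picked index 5: u0 ∈ [5/117, 23/117)
j=5 picked index 6: u0 ∈ [10/117, 34/117)
j=6 picked index 6: u0 ∈ [-1/39, 7/39)
j=7 picked index 7: u0 ∈ [8/117, 2/9)
j=8 picked index 7: u0 ∈ [-5/117, 1/9)
intersection: [11/117, 1/9)

11/117 1/9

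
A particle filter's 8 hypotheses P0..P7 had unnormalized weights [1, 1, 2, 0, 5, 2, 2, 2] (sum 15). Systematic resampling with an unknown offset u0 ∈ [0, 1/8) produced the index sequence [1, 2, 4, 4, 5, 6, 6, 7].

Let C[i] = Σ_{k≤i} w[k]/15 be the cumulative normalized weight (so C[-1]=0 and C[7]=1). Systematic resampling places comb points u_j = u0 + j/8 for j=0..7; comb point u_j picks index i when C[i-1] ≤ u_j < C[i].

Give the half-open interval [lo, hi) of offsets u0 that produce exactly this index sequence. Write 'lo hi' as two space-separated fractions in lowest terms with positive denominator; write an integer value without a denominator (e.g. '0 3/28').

C = [1/15, 2/15, 4/15, 4/15, 3/5, 11/15, 13/15, 1]
j=0 picked index 1: u0 ∈ [1/15, 2/15)
j=1 picked index 2: u0 ∈ [1/120, 17/120)
j=2 picked index 4: u0 ∈ [1/60, 7/20)
j=3 picked index 4: u0 ∈ [-13/120, 9/40)
j=4 picked index 5: u0 ∈ [1/10, 7/30)
j=5 picked index 6: u0 ∈ [13/120, 29/120)
j=6 picked index 6: u0 ∈ [-1/60, 7/60)
j=7 picked index 7: u0 ∈ [-1/120, 1/8)
intersection: [13/120, 7/60)

13/120 7/60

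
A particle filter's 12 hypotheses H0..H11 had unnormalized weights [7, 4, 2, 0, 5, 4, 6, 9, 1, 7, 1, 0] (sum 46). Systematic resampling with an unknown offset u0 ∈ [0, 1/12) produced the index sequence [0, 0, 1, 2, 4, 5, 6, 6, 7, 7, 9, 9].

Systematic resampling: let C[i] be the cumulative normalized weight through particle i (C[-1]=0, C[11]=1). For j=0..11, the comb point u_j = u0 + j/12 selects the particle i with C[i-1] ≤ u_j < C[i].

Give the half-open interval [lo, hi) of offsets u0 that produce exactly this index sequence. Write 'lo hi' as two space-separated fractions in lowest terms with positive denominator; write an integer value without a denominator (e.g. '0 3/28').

0 7/276

C = [7/46, 11/46, 13/46, 13/46, 9/23, 11/23, 14/23, 37/46, 19/23, 45/46, 1, 1]
j=0 picked index 0: u0 ∈ [0, 7/46)
j=1 picked index 0: u0 ∈ [-1/12, 19/276)
j=2 picked index 1: u0 ∈ [-1/69, 5/69)
j=3 picked index 2: u0 ∈ [-1/92, 3/92)
j=4 picked index 4: u0 ∈ [-7/138, 4/69)
j=5 picked index 5: u0 ∈ [-7/276, 17/276)
j=6 picked index 6: u0 ∈ [-1/46, 5/46)
j=7 picked index 6: u0 ∈ [-29/276, 7/276)
j=8 picked index 7: u0 ∈ [-4/69, 19/138)
j=9 picked index 7: u0 ∈ [-13/92, 5/92)
j=10 picked index 9: u0 ∈ [-1/138, 10/69)
j=11 picked index 9: u0 ∈ [-25/276, 17/276)
intersection: [0, 7/276)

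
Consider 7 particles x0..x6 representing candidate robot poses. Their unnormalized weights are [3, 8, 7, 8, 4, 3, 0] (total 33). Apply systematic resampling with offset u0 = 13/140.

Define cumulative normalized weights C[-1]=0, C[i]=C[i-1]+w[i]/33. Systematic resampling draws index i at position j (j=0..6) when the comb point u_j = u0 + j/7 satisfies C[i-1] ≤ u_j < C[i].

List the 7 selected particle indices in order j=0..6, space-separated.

C = [1/11, 1/3, 6/11, 26/33, 10/11, 1, 1]
j=0: u_0=13/140 ∈ [1/11, 1/3) → index 1
j=1: u_1=33/140 ∈ [1/11, 1/3) → index 1
j=2: u_2=53/140 ∈ [1/3, 6/11) → index 2
j=3: u_3=73/140 ∈ [1/3, 6/11) → index 2
j=4: u_4=93/140 ∈ [6/11, 26/33) → index 3
j=5: u_5=113/140 ∈ [26/33, 10/11) → index 4
j=6: u_6=19/20 ∈ [10/11, 1) → index 5

1 1 2 2 3 4 5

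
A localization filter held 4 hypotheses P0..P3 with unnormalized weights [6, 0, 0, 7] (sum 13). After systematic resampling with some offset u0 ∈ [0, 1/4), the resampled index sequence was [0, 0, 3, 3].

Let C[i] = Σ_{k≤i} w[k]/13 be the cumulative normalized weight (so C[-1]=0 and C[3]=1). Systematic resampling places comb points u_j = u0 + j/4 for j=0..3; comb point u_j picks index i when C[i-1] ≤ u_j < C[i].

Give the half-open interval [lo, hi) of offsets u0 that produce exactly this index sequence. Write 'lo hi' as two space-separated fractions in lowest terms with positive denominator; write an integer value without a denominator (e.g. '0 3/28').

C = [6/13, 6/13, 6/13, 1]
j=0 picked index 0: u0 ∈ [0, 6/13)
j=1 picked index 0: u0 ∈ [-1/4, 11/52)
j=2 picked index 3: u0 ∈ [-1/26, 1/2)
j=3 picked index 3: u0 ∈ [-15/52, 1/4)
intersection: [0, 11/52)

0 11/52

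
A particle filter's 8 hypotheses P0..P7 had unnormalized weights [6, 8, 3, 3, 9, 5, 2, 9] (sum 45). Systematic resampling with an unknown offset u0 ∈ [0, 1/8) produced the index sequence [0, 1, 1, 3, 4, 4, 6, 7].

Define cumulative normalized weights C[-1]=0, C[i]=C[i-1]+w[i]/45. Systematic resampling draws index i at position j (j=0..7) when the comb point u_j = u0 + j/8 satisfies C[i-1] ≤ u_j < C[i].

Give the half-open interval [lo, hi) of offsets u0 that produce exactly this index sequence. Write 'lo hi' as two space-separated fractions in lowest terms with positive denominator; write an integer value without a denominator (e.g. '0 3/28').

C = [2/15, 14/45, 17/45, 4/9, 29/45, 34/45, 4/5, 1]
j=0 picked index 0: u0 ∈ [0, 2/15)
j=1 picked index 1: u0 ∈ [1/120, 67/360)
j=2 picked index 1: u0 ∈ [-7/60, 11/180)
j=3 picked index 3: u0 ∈ [1/360, 5/72)
j=4 picked index 4: u0 ∈ [-1/18, 13/90)
j=5 picked index 4: u0 ∈ [-13/72, 7/360)
j=6 picked index 6: u0 ∈ [1/180, 1/20)
j=7 picked index 7: u0 ∈ [-3/40, 1/8)
intersection: [1/120, 7/360)

1/120 7/360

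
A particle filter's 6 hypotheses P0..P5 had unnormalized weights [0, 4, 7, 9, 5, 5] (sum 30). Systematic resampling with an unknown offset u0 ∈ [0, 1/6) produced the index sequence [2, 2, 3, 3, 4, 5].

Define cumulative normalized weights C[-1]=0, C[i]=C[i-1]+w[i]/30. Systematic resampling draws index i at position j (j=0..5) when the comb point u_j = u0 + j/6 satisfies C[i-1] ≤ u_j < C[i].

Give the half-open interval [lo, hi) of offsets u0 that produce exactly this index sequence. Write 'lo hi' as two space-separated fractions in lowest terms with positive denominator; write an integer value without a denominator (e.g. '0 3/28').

C = [0, 2/15, 11/30, 2/3, 5/6, 1]
j=0 picked index 2: u0 ∈ [2/15, 11/30)
j=1 picked index 2: u0 ∈ [-1/30, 1/5)
j=2 picked index 3: u0 ∈ [1/30, 1/3)
j=3 picked index 3: u0 ∈ [-2/15, 1/6)
j=4 picked index 4: u0 ∈ [0, 1/6)
j=5 picked index 5: u0 ∈ [0, 1/6)
intersection: [2/15, 1/6)

2/15 1/6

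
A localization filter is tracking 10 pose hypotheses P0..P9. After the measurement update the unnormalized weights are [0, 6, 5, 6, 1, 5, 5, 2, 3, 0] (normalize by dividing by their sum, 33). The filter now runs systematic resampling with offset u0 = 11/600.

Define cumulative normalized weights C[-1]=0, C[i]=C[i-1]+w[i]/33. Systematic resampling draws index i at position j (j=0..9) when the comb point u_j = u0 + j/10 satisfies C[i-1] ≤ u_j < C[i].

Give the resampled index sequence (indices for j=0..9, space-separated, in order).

1 1 2 2 3 4 5 6 6 8

C = [0, 2/11, 1/3, 17/33, 6/11, 23/33, 28/33, 10/11, 1, 1]
j=0: u_0=11/600 ∈ [0, 2/11) → index 1
j=1: u_1=71/600 ∈ [0, 2/11) → index 1
j=2: u_2=131/600 ∈ [2/11, 1/3) → index 2
j=3: u_3=191/600 ∈ [2/11, 1/3) → index 2
j=4: u_4=251/600 ∈ [1/3, 17/33) → index 3
j=5: u_5=311/600 ∈ [17/33, 6/11) → index 4
j=6: u_6=371/600 ∈ [6/11, 23/33) → index 5
j=7: u_7=431/600 ∈ [23/33, 28/33) → index 6
j=8: u_8=491/600 ∈ [23/33, 28/33) → index 6
j=9: u_9=551/600 ∈ [10/11, 1) → index 8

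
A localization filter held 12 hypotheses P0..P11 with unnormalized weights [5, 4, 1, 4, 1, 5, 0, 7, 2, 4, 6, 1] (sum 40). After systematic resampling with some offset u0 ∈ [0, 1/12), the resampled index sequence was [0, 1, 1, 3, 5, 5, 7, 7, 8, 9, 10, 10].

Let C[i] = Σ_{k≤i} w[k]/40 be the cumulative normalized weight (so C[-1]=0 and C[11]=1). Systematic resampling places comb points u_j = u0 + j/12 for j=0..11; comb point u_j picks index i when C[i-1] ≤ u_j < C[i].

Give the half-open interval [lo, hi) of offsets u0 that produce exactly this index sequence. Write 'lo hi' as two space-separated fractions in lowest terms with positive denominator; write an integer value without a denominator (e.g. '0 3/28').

C = [1/8, 9/40, 1/4, 7/20, 3/8, 1/2, 1/2, 27/40, 29/40, 33/40, 39/40, 1]
j=0 picked index 0: u0 ∈ [0, 1/8)
j=1 picked index 1: u0 ∈ [1/24, 17/120)
j=2 picked index 1: u0 ∈ [-1/24, 7/120)
j=3 picked index 3: u0 ∈ [0, 1/10)
j=4 picked index 5: u0 ∈ [1/24, 1/6)
j=5 picked index 5: u0 ∈ [-1/24, 1/12)
j=6 picked index 7: u0 ∈ [0, 7/40)
j=7 picked index 7: u0 ∈ [-1/12, 11/120)
j=8 picked index 8: u0 ∈ [1/120, 7/120)
j=9 picked index 9: u0 ∈ [-1/40, 3/40)
j=10 picked index 10: u0 ∈ [-1/120, 17/120)
j=11 picked index 10: u0 ∈ [-11/120, 7/120)
intersection: [1/24, 7/120)

1/24 7/120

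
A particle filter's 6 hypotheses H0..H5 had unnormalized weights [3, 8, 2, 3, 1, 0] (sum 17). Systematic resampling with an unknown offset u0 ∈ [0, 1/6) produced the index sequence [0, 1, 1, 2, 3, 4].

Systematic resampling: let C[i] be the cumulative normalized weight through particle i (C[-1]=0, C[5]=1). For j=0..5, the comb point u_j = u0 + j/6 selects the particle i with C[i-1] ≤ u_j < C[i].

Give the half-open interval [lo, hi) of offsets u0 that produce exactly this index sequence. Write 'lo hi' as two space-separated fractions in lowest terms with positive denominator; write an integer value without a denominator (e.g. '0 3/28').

5/34 1/6

C = [3/17, 11/17, 13/17, 16/17, 1, 1]
j=0 picked index 0: u0 ∈ [0, 3/17)
j=1 picked index 1: u0 ∈ [1/102, 49/102)
j=2 picked index 1: u0 ∈ [-8/51, 16/51)
j=3 picked index 2: u0 ∈ [5/34, 9/34)
j=4 picked index 3: u0 ∈ [5/51, 14/51)
j=5 picked index 4: u0 ∈ [11/102, 1/6)
intersection: [5/34, 1/6)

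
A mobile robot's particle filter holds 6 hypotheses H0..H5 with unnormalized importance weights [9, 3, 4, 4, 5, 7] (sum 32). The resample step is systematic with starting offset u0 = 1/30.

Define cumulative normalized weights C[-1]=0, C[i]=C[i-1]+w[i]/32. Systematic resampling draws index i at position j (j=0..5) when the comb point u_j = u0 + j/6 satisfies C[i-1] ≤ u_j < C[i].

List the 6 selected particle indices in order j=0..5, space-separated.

C = [9/32, 3/8, 1/2, 5/8, 25/32, 1]
j=0: u_0=1/30 ∈ [0, 9/32) → index 0
j=1: u_1=1/5 ∈ [0, 9/32) → index 0
j=2: u_2=11/30 ∈ [9/32, 3/8) → index 1
j=3: u_3=8/15 ∈ [1/2, 5/8) → index 3
j=4: u_4=7/10 ∈ [5/8, 25/32) → index 4
j=5: u_5=13/15 ∈ [25/32, 1) → index 5

0 0 1 3 4 5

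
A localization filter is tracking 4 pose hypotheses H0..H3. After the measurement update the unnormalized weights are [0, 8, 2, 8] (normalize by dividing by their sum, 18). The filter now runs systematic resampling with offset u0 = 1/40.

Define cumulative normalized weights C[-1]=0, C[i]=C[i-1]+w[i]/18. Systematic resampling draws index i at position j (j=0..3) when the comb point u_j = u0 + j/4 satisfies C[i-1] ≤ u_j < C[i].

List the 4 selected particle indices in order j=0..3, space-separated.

C = [0, 4/9, 5/9, 1]
j=0: u_0=1/40 ∈ [0, 4/9) → index 1
j=1: u_1=11/40 ∈ [0, 4/9) → index 1
j=2: u_2=21/40 ∈ [4/9, 5/9) → index 2
j=3: u_3=31/40 ∈ [5/9, 1) → index 3

1 1 2 3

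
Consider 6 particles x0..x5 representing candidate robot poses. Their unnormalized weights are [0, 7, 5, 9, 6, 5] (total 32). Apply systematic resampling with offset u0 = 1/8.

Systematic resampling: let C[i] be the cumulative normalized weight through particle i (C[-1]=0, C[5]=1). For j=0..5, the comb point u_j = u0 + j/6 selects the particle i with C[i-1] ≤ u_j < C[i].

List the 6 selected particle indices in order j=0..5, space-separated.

C = [0, 7/32, 3/8, 21/32, 27/32, 1]
j=0: u_0=1/8 ∈ [0, 7/32) → index 1
j=1: u_1=7/24 ∈ [7/32, 3/8) → index 2
j=2: u_2=11/24 ∈ [3/8, 21/32) → index 3
j=3: u_3=5/8 ∈ [3/8, 21/32) → index 3
j=4: u_4=19/24 ∈ [21/32, 27/32) → index 4
j=5: u_5=23/24 ∈ [27/32, 1) → index 5

1 2 3 3 4 5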